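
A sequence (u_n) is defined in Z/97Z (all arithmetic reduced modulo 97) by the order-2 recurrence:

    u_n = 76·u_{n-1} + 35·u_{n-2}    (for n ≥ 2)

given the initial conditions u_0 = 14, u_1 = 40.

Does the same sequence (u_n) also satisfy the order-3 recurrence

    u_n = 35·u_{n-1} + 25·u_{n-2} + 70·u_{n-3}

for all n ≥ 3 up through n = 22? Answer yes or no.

no

Terms u_0..u_22: 14, 40, 38, 20, 37, 20, 2, 76, 26, 77, 69, 82, 14, 54, 35, 88, 56, 61, 0, 1, 76, 88, 36
n=3: candidate gives 12, actual u_3 = 20 ✗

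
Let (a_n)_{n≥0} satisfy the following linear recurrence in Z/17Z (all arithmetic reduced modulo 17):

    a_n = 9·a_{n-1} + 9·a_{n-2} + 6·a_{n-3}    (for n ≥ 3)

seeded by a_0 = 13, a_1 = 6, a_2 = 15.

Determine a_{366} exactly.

4

a_3 = 9·15 + 9·6 + 6·13 = 12
a_4 = 9·12 + 9·15 + 6·6 = 7
a_5 = 9·7 + 9·12 + 6·15 = 6
a_6 = 9·6 + 9·7 + 6·12 = 2
a_7 = 9·2 + 9·6 + 6·7 = 12
a_8 = 9·12 + 9·2 + 6·6 = 9
Continuing the recurrence:
  a_9 = 14;  a_10 = 7;  a_11 = 5;  a_12 = 5;  a_13 = 13;  a_14 = 5
  a_15 = 5;  a_16 = 15;  a_17 = 6;  a_18 = 15;  a_19 = 7;  a_20 = 13
  a_21 = 15;  a_22 = 5;  a_23 = 3;  a_24 = 9;  a_25 = 2;  a_26 = 15
  a_27 = 3;  a_28 = 4;  a_29 = 0;  a_30 = 3;  a_31 = 0;  a_32 = 10
  a_33 = 6;  a_34 = 8;  a_35 = 16;  a_36 = 14;  a_37 = 12;  a_38 = 7
  a_39 = 0;  a_40 = 16;  a_41 = 16;  a_42 = 16;  a_43 = 10;  a_44 = 7
  a_45 = 11;  a_46 = 1;  a_47 = 14;  a_48 = 14;  a_49 = 3;  a_50 = 16
  a_51 = 0;  a_52 = 9;  a_53 = 7;  a_54 = 8;  a_55 = 2;  a_56 = 13
  a_57 = 13;  a_58 = 8;  a_59 = 12;  a_60 = 3;  a_61 = 13;  a_62 = 12
  a_63 = 5;  a_64 = 10;  a_65 = 3;  a_66 = 11;  a_67 = 16;  a_68 = 6
  a_69 = 9;  a_70 = 10;  a_71 = 3;  a_72 = 1;  a_73 = 11;  a_74 = 7
  a_75 = 15;  a_76 = 9;  a_77 = 3;  a_78 = 11;  a_79 = 10;  a_80 = 3
  a_81 = 13;  a_82 = 0;  a_83 = 16;  a_84 = 1;  a_85 = 0;  a_86 = 3
  a_87 = 16;  a_88 = 1;  a_89 = 1;  a_90 = 12;  a_91 = 4;  a_92 = 14
  a_93 = 13;  a_94 = 12;  a_95 = 3;  a_96 = 9;  a_97 = 10;  a_98 = 2
  a_99 = 9;  a_100 = 6;  a_101 = 11;  a_102 = 3;  a_103 = 9;  a_104 = 4
  a_105 = 16;  a_106 = 13;  a_107 = 13;  a_108 = 7;  a_109 = 3;  a_110 = 15
  a_111 = 0;  a_112 = 0;  a_113 = 5;  a_114 = 11;  a_115 = 8;  a_116 = 14
  a_117 = 9;  a_118 = 0;  a_119 = 12;  a_120 = 9;  a_121 = 2;  a_122 = 1
  a_123 = 13;  a_124 = 2;  a_125 = 5;  a_126 = 5;  a_127 = 0;  a_128 = 7
  a_129 = 8;  a_130 = 16;  a_131 = 3;  a_132 = 15;  a_133 = 3;  a_134 = 10
  a_135 = 3;  a_136 = 16;  a_137 = 10;  a_138 = 14;  a_139 = 6;  a_140 = 2
  a_141 = 3;  a_142 = 13;  a_143 = 3;  a_144 = 9;  a_145 = 16;  a_146 = 5
  a_147 = 5;  a_148 = 16;  a_149 = 15;  a_150 = 3;  a_151 = 3;  a_152 = 8
  a_153 = 15;  a_154 = 4;  a_155 = 15;  a_156 = 6;  a_157 = 9;  a_158 = 4
  a_159 = 0;  a_160 = 5;  a_161 = 1;  a_162 = 3;  a_163 = 15;  a_164 = 15
  a_165 = 16;  a_166 = 12;  a_167 = 2;  a_168 = 1;  a_169 = 14;  a_170 = 11
  a_171 = 10;  a_172 = 1;  a_173 = 12;  a_174 = 7;  a_175 = 7;  a_176 = 11
  a_177 = 0;  a_178 = 5;  a_179 = 9;  a_180 = 7;  a_181 = 4;  a_182 = 0
  a_183 = 10;  a_184 = 12;  a_185 = 11;  a_186 = 12;  a_187 = 7;  a_188 = 16
  a_189 = 7;  a_190 = 11;  a_191 = 3;  a_192 = 15;  a_193 = 7;  a_194 = 12
  a_195 = 6;  a_196 = 0;  a_197 = 7;  a_198 = 14;  a_199 = 2;  a_200 = 16
  a_201 = 8;  a_202 = 7;  a_203 = 10;  a_204 = 14;  a_205 = 3;  a_206 = 9
  a_207 = 5;  a_208 = 8;  a_209 = 1;  a_210 = 9;  a_211 = 2;  a_212 = 3
  a_213 = 14;  a_214 = 12;  a_215 = 14;  a_216 = 12;  a_217 = 0;  a_218 = 5
  a_219 = 15;  a_220 = 10;  a_221 = 0;  a_222 = 10;  a_223 = 14;  a_224 = 12
  a_225 = 5;  a_226 = 16;  a_227 = 6;  a_228 = 7;  a_229 = 9;  a_230 = 10
  a_231 = 9;  a_232 = 4;  a_233 = 7;  a_234 = 0;  a_235 = 2;  a_236 = 9
  a_237 = 14;  a_238 = 15;  a_239 = 9;  a_240 = 11;  a_241 = 15;  a_242 = 16
  a_243 = 5;  a_244 = 7;  a_245 = 0;  a_246 = 8;  a_247 = 12;  a_248 = 10
  a_249 = 8;  a_250 = 13;  a_251 = 11;  a_252 = 9;  a_253 = 3;  a_254 = 4
  a_255 = 15;  a_256 = 2;  a_257 = 7;  a_258 = 1;  a_259 = 16;  a_260 = 8
  a_261 = 1;  a_262 = 7;  a_263 = 1;  a_264 = 10;  a_265 = 5;  a_266 = 5
  a_267 = 14;  a_268 = 14;  a_269 = 10;  a_270 = 11;  a_271 = 1;  a_272 = 15
  a_273 = 6;  a_274 = 8;  a_275 = 12;  a_276 = 12;  a_277 = 9;  a_278 = 6
  a_279 = 3;  a_280 = 16;  a_281 = 3;  a_282 = 2;  a_283 = 5;  a_284 = 13
  a_285 = 4;  a_286 = 13;  a_287 = 10;  a_288 = 10;  a_289 = 3;  a_290 = 7
  a_291 = 14;  a_292 = 3;  a_293 = 8;  a_294 = 13;  a_295 = 3;  a_296 = 5
  a_297 = 14;  a_298 = 2;  a_299 = 4;  a_300 = 2;  a_301 = 15;  a_302 = 7
  a_303 = 6;  a_304 = 3;  a_305 = 4;  a_306 = 14;  a_307 = 10;  a_308 = 2
  a_309 = 5;  a_310 = 4;  a_311 = 8;  a_312 = 2;  a_313 = 12;  a_314 = 4
  a_315 = 3;  a_316 = 16;  a_317 = 8;  a_318 = 13;  a_319 = 13;  a_320 = 10
  a_321 = 13;  a_322 = 13;  a_323 = 5;  a_324 = 2;  a_325 = 5;  a_326 = 8
  a_327 = 10;  a_328 = 5;  a_329 = 13;  a_330 = 1;  a_331 = 3;  a_332 = 12
  a_333 = 5;  a_334 = 1;  a_335 = 7;  a_336 = 0;  a_337 = 1;  a_338 = 0
  a_339 = 9;  a_340 = 2;  a_341 = 14;  a_342 = 11;  a_343 = 16;  a_344 = 4
  a_345 = 8;  a_346 = 0;  a_347 = 11;  a_348 = 11;  a_349 = 11;  a_350 = 9
  a_351 = 8;  a_352 = 15;  a_353 = 6;  a_354 = 16;  a_355 = 16;  a_356 = 1
  a_357 = 11;  a_358 = 0;  a_359 = 3;  a_360 = 8;  a_361 = 14;  a_362 = 12
  a_363 = 10;  a_364 = 10
a_365 = 9·10 + 9·10 + 6·12 = 14
a_366 = 9·14 + 9·10 + 6·10 = 4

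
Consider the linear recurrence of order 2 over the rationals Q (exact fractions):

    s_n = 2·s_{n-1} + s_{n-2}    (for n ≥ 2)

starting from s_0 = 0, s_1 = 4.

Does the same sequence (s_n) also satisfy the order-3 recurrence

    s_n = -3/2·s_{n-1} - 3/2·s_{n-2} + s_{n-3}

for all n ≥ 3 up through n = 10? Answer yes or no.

no

Terms s_0..s_10: 0, 4, 8, 20, 48, 116, 280, 676, 1632, 3940, 9512
n=3: candidate gives -18, actual s_3 = 20 ✗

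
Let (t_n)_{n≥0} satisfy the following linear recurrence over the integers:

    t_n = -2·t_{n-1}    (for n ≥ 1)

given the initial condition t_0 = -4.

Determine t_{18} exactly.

-1048576

t_1 = -2·-4 = 8
t_2 = -2·8 = -16
t_3 = -2·-16 = 32
t_4 = -2·32 = -64
t_5 = -2·-64 = 128
t_6 = -2·128 = -256
t_7 = -2·-256 = 512
t_8 = -2·512 = -1024
t_9 = -2·-1024 = 2048
t_10 = -2·2048 = -4096
t_11 = -2·-4096 = 8192
t_12 = -2·8192 = -16384
t_13 = -2·-16384 = 32768
t_14 = -2·32768 = -65536
t_15 = -2·-65536 = 131072
t_16 = -2·131072 = -262144
t_17 = -2·-262144 = 524288
t_18 = -2·524288 = -1048576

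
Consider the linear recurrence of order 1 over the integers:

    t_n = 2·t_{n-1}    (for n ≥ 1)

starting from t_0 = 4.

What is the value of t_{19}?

2097152

t_1 = 2·4 = 8
t_2 = 2·8 = 16
t_3 = 2·16 = 32
t_4 = 2·32 = 64
t_5 = 2·64 = 128
t_6 = 2·128 = 256
t_7 = 2·256 = 512
t_8 = 2·512 = 1024
t_9 = 2·1024 = 2048
t_10 = 2·2048 = 4096
t_11 = 2·4096 = 8192
t_12 = 2·8192 = 16384
t_13 = 2·16384 = 32768
t_14 = 2·32768 = 65536
t_15 = 2·65536 = 131072
t_16 = 2·131072 = 262144
t_17 = 2·262144 = 524288
t_18 = 2·524288 = 1048576
t_19 = 2·1048576 = 2097152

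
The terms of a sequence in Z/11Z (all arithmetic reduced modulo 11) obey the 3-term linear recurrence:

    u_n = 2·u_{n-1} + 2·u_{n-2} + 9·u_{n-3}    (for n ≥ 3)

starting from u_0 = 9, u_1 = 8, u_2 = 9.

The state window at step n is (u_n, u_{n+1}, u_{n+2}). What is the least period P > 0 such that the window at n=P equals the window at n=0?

35

n=0: window = (9, 8, 9)
n=1: window = (8, 9, 5)
n=2: window = (9, 5, 1)
n=3: window = (5, 1, 5)
n=4: window = (1, 5, 2)
n=5: window = (5, 2, 1)
n=6: window = (2, 1, 7)
n=7: window = (1, 7, 1)
n=8: window = (7, 1, 3)
n=9: window = (1, 3, 5)
n=10: window = (3, 5, 3)
n=11: window = (5, 3, 10)
n=12: window = (3, 10, 5)
n=13: window = (10, 5, 2)
n=14: window = (5, 2, 5)
n=15: window = (2, 5, 4)
n=16: window = (5, 4, 3)
n=17: window = (4, 3, 4)
n=18: window = (3, 4, 6)
n=19: window = (4, 6, 3)
n=20: window = (6, 3, 10)
n=21: window = (3, 10, 3)
n=22: window = (10, 3, 9)
n=23: window = (3, 9, 4)
n=24: window = (9, 4, 9)
n=25: window = (4, 9, 8)
n=26: window = (9, 8, 4)
n=27: window = (8, 4, 6)
n=28: window = (4, 6, 4)
n=29: window = (6, 4, 1)
n=30: window = (4, 1, 9)
n=31: window = (1, 9, 1)
n=32: window = (9, 1, 7)
n=33: window = (1, 7, 9)
n=34: window = (7, 9, 8)
n=35: window = (9, 8, 9)
window at n=35 equals window at n=0 → period = 35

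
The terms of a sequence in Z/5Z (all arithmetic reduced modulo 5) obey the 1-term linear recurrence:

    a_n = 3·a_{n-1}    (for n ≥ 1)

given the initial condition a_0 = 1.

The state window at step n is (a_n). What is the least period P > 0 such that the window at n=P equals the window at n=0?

4

n=0: window = (1)
n=1: window = (3)
n=2: window = (4)
n=3: window = (2)
n=4: window = (1)
window at n=4 equals window at n=0 → period = 4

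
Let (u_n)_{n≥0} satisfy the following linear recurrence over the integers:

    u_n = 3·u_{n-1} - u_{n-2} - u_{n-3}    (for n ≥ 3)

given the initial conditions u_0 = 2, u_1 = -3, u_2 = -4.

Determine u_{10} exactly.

-5164

u_3 = 3·-4 + -1·-3 + -1·2 = -11
u_4 = 3·-11 + -1·-4 + -1·-3 = -26
u_5 = 3·-26 + -1·-11 + -1·-4 = -63
u_6 = 3·-63 + -1·-26 + -1·-11 = -152
u_7 = 3·-152 + -1·-63 + -1·-26 = -367
u_8 = 3·-367 + -1·-152 + -1·-63 = -886
u_9 = 3·-886 + -1·-367 + -1·-152 = -2139
u_10 = 3·-2139 + -1·-886 + -1·-367 = -5164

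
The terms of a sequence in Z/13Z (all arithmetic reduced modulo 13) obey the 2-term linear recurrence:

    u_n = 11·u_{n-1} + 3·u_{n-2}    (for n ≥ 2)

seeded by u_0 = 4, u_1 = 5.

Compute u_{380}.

u_2 = 11·5 + 3·4 = 2
u_3 = 11·2 + 3·5 = 11
u_4 = 11·11 + 3·2 = 10
u_5 = 11·10 + 3·11 = 0
u_6 = 11·0 + 3·10 = 4
u_7 = 11·4 + 3·0 = 5
(u_6, u_7) = (4, 5) = (u_0, u_1), so the sequence has period 6.
380 ≡ 2 (mod 6), hence u_380 = u_2 = 2.

2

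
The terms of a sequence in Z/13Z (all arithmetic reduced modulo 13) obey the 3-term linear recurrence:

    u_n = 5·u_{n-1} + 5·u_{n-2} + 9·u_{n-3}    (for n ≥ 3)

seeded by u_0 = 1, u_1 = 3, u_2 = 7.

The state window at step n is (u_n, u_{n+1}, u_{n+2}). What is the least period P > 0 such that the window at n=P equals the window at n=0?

168

n=0: window = (1, 3, 7)
n=1: window = (3, 7, 7)
n=2: window = (7, 7, 6)
n=3: window = (7, 6, 11)
n=4: window = (6, 11, 5)
n=5: window = (11, 5, 4)
n=6: window = (5, 4, 1)
n=7: window = (4, 1, 5)
n=8: window = (1, 5, 1)
n=9: window = (5, 1, 0)
n=10: window = (1, 0, 11)
n=11: window = (0, 11, 12)
n=12: window = (11, 12, 11)
n=13: window = (12, 11, 6)
n=14: window = (11, 6, 11)
n=15: window = (6, 11, 2)
n=16: window = (11, 2, 2)
n=17: window = (2, 2, 2)
n=18: window = (2, 2, 12)
n=19: window = (2, 12, 10)
n=20: window = (12, 10, 11)
n=21: window = (10, 11, 5)
n=22: window = (11, 5, 1)
n=23: window = (5, 1, 12)
n=24: window = (1, 12, 6)
n=25: window = (12, 6, 8)
n=26: window = (6, 8, 9)
n=27: window = (8, 9, 9)
n=28: window = (9, 9, 6)
n=29: window = (9, 6, 0)
n=30: window = (6, 0, 7)
n=31: window = (0, 7, 11)
n=32: window = (7, 11, 12)
n=33: window = (11, 12, 9)
n=34: window = (12, 9, 9)
n=35: window = (9, 9, 3)
n=36: window = (9, 3, 11)
n=37: window = (3, 11, 8)
n=38: window = (11, 8, 5)
n=39: window = (8, 5, 8)
n=40: window = (5, 8, 7)
…
n=166: window = (7, 0, 1)
n=167: window = (0, 1, 3)
n=168: window = (1, 3, 7)
window at n=168 equals window at n=0 → period = 168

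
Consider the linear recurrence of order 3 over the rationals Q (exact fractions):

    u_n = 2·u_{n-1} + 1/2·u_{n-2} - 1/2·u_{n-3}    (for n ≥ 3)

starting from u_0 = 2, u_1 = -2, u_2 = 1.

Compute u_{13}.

35461/32

u_3 = 2·1 + 1/2·-2 + -1/2·2 = 0
u_4 = 2·0 + 1/2·1 + -1/2·-2 = 3/2
u_5 = 2·3/2 + 1/2·0 + -1/2·1 = 5/2
u_6 = 2·5/2 + 1/2·3/2 + -1/2·0 = 23/4
u_7 = 2·23/4 + 1/2·5/2 + -1/2·3/2 = 12
u_8 = 2·12 + 1/2·23/4 + -1/2·5/2 = 205/8
u_9 = 2·205/8 + 1/2·12 + -1/2·23/4 = 435/8
u_10 = 2·435/8 + 1/2·205/8 + -1/2·12 = 1849/16
u_11 = 2·1849/16 + 1/2·435/8 + -1/2·205/8 = 491/2
u_12 = 2·491/2 + 1/2·1849/16 + -1/2·435/8 = 16691/32
u_13 = 2·16691/32 + 1/2·491/2 + -1/2·1849/16 = 35461/32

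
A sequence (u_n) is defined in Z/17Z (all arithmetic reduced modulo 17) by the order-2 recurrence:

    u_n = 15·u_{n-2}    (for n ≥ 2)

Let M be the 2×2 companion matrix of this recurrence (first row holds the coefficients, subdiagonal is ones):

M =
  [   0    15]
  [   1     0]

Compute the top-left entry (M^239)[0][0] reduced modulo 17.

0

(M^239)[0][0] is the top entry after applying M 239 times to the unit state (1, 0). Equivalently it is h_{240} for the auxiliary sequence (h_n) obeying the same recurrence with h_1 = 1 and h_i = 0 for 0 ≤ i < 1:
h_2 = 0·1 + 15·0 = 0
h_3 = 0·0 + 15·1 = 15
h_4 = 0·15 + 15·0 = 0
h_5 = 0·0 + 15·15 = 4
h_6 = 0·4 + 15·0 = 0
h_7 = 0·0 + 15·4 = 9
h_8 = 0·9 + 15·0 = 0
h_9 = 0·0 + 15·9 = 16
h_10 = 0·16 + 15·0 = 0
h_11 = 0·0 + 15·16 = 2
h_12 = 0·2 + 15·0 = 0
h_13 = 0·0 + 15·2 = 13
h_14 = 0·13 + 15·0 = 0
h_15 = 0·0 + 15·13 = 8
h_16 = 0·8 + 15·0 = 0
h_17 = 0·0 + 15·8 = 1
(h_16, h_17) = (0, 1) = (h_0, h_1), so the sequence has period 16.
240 ≡ 0 (mod 16), hence h_240 = h_0 = 0.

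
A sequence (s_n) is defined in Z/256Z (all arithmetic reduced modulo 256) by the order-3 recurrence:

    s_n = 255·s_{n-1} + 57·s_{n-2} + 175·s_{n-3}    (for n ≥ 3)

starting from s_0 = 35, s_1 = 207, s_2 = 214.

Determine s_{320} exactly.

35

s_3 = 255·214 + 57·207 + 175·35 = 46
s_4 = 255·46 + 57·214 + 175·207 = 249
s_5 = 255·249 + 57·46 + 175·214 = 143
s_6 = 255·143 + 57·249 + 175·46 = 84
s_7 = 255·84 + 57·143 + 175·249 = 186
s_8 = 255·186 + 57·84 + 175·143 = 187
Continuing the recurrence:
  s_9 = 27;  s_10 = 174;  s_11 = 42;  s_12 = 9;  s_13 = 67;  s_14 = 116
  s_15 = 158;  s_16 = 3;  s_17 = 119;  s_18 = 54;  s_19 = 86;  s_20 = 9
  s_21 = 7;  s_22 = 196;  s_23 = 242;  s_24 = 123;  s_25 = 99;  s_26 = 110
  s_27 = 178;  s_28 = 121;  s_29 = 91;  s_30 = 68;  s_31 = 182;  s_32 = 163
  s_33 = 95;  s_34 = 86;  s_35 = 62;  s_36 = 217;  s_37 = 191;  s_38 = 244
  s_39 = 234;  s_40 = 251;  s_41 = 235;  s_42 = 238;  s_43 = 250;  s_44 = 169
  s_45 = 179;  s_46 = 212;  s_47 = 142;  s_48 = 3;  s_49 = 135;  s_50 = 54
  s_51 = 230;  s_52 = 105;  s_53 = 183;  s_54 = 228;  s_55 = 162;  s_56 = 59
  s_57 = 179;  s_58 = 46;  s_59 = 2;  s_60 = 153;  s_61 = 75;  s_62 = 36
  s_63 = 38;  s_64 = 35;  s_65 = 239;  s_66 = 214;  s_67 = 78;  s_68 = 185
  s_69 = 239;  s_70 = 148;  s_71 = 26;  s_72 = 59;  s_73 = 187;  s_74 = 46
  s_75 = 202;  s_76 = 73;  s_77 = 35;  s_78 = 52;  s_79 = 126;  s_80 = 3
  s_81 = 151;  s_82 = 54;  s_83 = 118;  s_84 = 201;  s_85 = 103;  s_86 = 4
  s_87 = 82;  s_88 = 251;  s_89 = 3;  s_90 = 238;  s_91 = 82;  s_92 = 185
  s_93 = 59;  s_94 = 4;  s_95 = 150;  s_96 = 163;  s_97 = 127;  s_98 = 86
  s_99 = 94;  s_100 = 153;  s_101 = 31;  s_102 = 52;  s_103 = 74;  s_104 = 123
  s_105 = 139;  s_106 = 110;  s_107 = 154;  s_108 = 233;  s_109 = 147;  s_110 = 148
  s_111 = 110;  s_112 = 3;  s_113 = 167;  s_114 = 54;  s_115 = 6;  s_116 = 41
  s_117 = 23;  s_118 = 36;  s_119 = 2;  s_120 = 187;  s_121 = 83;  s_122 = 174
  s_123 = 162;  s_124 = 217;  s_125 = 43;  s_126 = 228;  s_127 = 6;  s_128 = 35
  s_129 = 15;  s_130 = 214;  s_131 = 110;  s_132 = 121;  s_133 = 79;  s_134 = 212
  s_135 = 122;  s_136 = 187;  s_137 = 91;  s_138 = 174;  s_139 = 106;  s_140 = 137
  s_141 = 3;  s_142 = 244;  s_143 = 94;  s_144 = 3;  s_145 = 183;  s_146 = 54
  s_147 = 150;  s_148 = 137;  s_149 = 199;  s_150 = 68;  s_151 = 178;  s_152 = 123
  s_153 = 163;  s_154 = 110;  s_155 = 242;  s_156 = 249;  s_157 = 27;  s_158 = 196
  s_159 = 118;  s_160 = 163;  s_161 = 159;  s_162 = 86;  s_163 = 126;  s_164 = 89
  s_165 = 127;  s_166 = 116;  s_167 = 170;  s_168 = 251;  s_169 = 43;  s_170 = 238
  s_171 = 58;  s_172 = 41;  s_173 = 115;  s_174 = 84;  s_175 = 78;  s_176 = 3
  s_177 = 199;  s_178 = 54;  s_179 = 38;  s_180 = 233;  s_181 = 119;  s_182 = 100
  s_183 = 98;  s_184 = 59;  s_185 = 243;  s_186 = 46;  s_187 = 66;  s_188 = 25
  s_189 = 11;  s_190 = 164;  s_191 = 230;  s_192 = 35;  s_193 = 47;  s_194 = 214
  s_195 = 142;  s_196 = 57;  s_197 = 175;  s_198 = 20;  s_199 = 218;  s_200 = 59
  s_201 = 251;  s_202 = 46;  s_203 = 10;  s_204 = 201;  s_205 = 227;  s_206 = 180
  s_207 = 62;  s_208 = 3;  s_209 = 215;  s_210 = 54;  s_211 = 182;  s_212 = 73
  s_213 = 39;  s_214 = 132;  s_215 = 18;  s_216 = 251;  s_217 = 67;  s_218 = 238
  s_219 = 146;  s_220 = 57;  s_221 = 251;  s_222 = 132;  s_223 = 86;  s_224 = 163
  s_225 = 191;  s_226 = 86;  s_227 = 158;  s_228 = 25;  s_229 = 223;  s_230 = 180
  s_231 = 10;  s_232 = 123;  s_233 = 203;  s_234 = 110;  s_235 = 218;  s_236 = 105
  s_237 = 83;  s_238 = 20;  s_239 = 46;  s_240 = 3;  s_241 = 231;  s_242 = 54
  s_243 = 70;  s_244 = 169;  s_245 = 215;  s_246 = 164;  s_247 = 194;  s_248 = 187
  s_249 = 147;  s_250 = 174;  s_251 = 226;  s_252 = 89;  s_253 = 235;  s_254 = 100
  s_255 = 198;  s_256 = 35;  s_257 = 79;  s_258 = 214;  s_259 = 174;  s_260 = 249
  s_261 = 15;  s_262 = 84;  s_263 = 58;  s_264 = 187;  s_265 = 155;  s_266 = 174
  s_267 = 170;  s_268 = 9;  s_269 = 195;  s_270 = 116;  s_271 = 30;  s_272 = 3
  s_273 = 247;  s_274 = 54;  s_275 = 214;  s_276 = 9;  s_277 = 135;  s_278 = 196
  s_279 = 114;  s_280 = 123;  s_281 = 227;  s_282 = 110;  s_283 = 50;  s_284 = 121
  s_285 = 219;  s_286 = 68;  s_287 = 54;  s_288 = 163;  s_289 = 223;  s_290 = 86
  s_291 = 190;  s_292 = 217;  s_293 = 63;  s_294 = 244;  s_295 = 106;  s_296 = 251
  s_297 = 107;  s_298 = 238;  s_299 = 122;  s_300 = 169;  s_301 = 51;  s_302 = 212
  s_303 = 14;  s_304 = 3;  s_305 = 7;  s_306 = 54;  s_307 = 102;  s_308 = 105
  s_309 = 55;  s_310 = 228;  s_311 = 34;  s_312 = 59;  s_313 = 51;  s_314 = 46
  s_315 = 130;  s_316 = 153;  s_317 = 203;  s_318 = 36
s_319 = 255·36 + 57·203 + 175·153 = 166
s_320 = 255·166 + 57·36 + 175·203 = 35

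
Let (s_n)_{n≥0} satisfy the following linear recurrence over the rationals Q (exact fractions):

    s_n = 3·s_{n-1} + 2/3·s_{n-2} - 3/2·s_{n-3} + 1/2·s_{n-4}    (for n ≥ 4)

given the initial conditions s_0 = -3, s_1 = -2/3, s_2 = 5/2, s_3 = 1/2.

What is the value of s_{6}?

541/36

s_4 = 3·1/2 + 2/3·5/2 + -3/2·-2/3 + 1/2·-3 = 8/3
s_5 = 3·8/3 + 2/3·1/2 + -3/2·5/2 + 1/2·-2/3 = 17/4
s_6 = 3·17/4 + 2/3·8/3 + -3/2·1/2 + 1/2·5/2 = 541/36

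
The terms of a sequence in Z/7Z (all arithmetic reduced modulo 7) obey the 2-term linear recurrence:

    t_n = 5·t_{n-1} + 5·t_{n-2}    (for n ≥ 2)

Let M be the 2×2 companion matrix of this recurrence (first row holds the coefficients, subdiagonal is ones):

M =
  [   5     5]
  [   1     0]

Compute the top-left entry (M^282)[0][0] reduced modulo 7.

(M^282)[0][0] is the top entry after applying M 282 times to the unit state (1, 0). Equivalently it is h_{283} for the auxiliary sequence (h_n) obeying the same recurrence with h_1 = 1 and h_i = 0 for 0 ≤ i < 1:
h_2 = 5·1 + 5·0 = 5
h_3 = 5·5 + 5·1 = 2
h_4 = 5·2 + 5·5 = 0
h_5 = 5·0 + 5·2 = 3
h_6 = 5·3 + 5·0 = 1
h_7 = 5·1 + 5·3 = 6
h_8 = 5·6 + 5·1 = 0
h_9 = 5·0 + 5·6 = 2
h_10 = 5·2 + 5·0 = 3
h_11 = 5·3 + 5·2 = 4
h_12 = 5·4 + 5·3 = 0
h_13 = 5·0 + 5·4 = 6
h_14 = 5·6 + 5·0 = 2
h_15 = 5·2 + 5·6 = 5
h_16 = 5·5 + 5·2 = 0
h_17 = 5·0 + 5·5 = 4
h_18 = 5·4 + 5·0 = 6
h_19 = 5·6 + 5·4 = 1
h_20 = 5·1 + 5·6 = 0
h_21 = 5·0 + 5·1 = 5
h_22 = 5·5 + 5·0 = 4
h_23 = 5·4 + 5·5 = 3
h_24 = 5·3 + 5·4 = 0
h_25 = 5·0 + 5·3 = 1
(h_24, h_25) = (0, 1) = (h_0, h_1), so the sequence has period 24.
283 ≡ 19 (mod 24), hence h_283 = h_19 = 1.

1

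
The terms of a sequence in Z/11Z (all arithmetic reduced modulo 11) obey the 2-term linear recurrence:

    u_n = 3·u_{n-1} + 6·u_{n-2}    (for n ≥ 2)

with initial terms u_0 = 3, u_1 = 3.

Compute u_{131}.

u_2 = 3·3 + 6·3 = 5
u_3 = 3·5 + 6·3 = 0
u_4 = 3·0 + 6·5 = 8
u_5 = 3·8 + 6·0 = 2
u_6 = 3·2 + 6·8 = 10
u_7 = 3·10 + 6·2 = 9
u_8 = 3·9 + 6·10 = 10
u_9 = 3·10 + 6·9 = 7
u_10 = 3·7 + 6·10 = 4
u_11 = 3·4 + 6·7 = 10
u_12 = 3·10 + 6·4 = 10
u_13 = 3·10 + 6·10 = 2
u_14 = 3·2 + 6·10 = 0
u_15 = 3·0 + 6·2 = 1
u_16 = 3·1 + 6·0 = 3
u_17 = 3·3 + 6·1 = 4
u_18 = 3·4 + 6·3 = 8
u_19 = 3·8 + 6·4 = 4
u_20 = 3·4 + 6·8 = 5
u_21 = 3·5 + 6·4 = 6
u_22 = 3·6 + 6·5 = 4
u_23 = 3·4 + 6·6 = 4
u_24 = 3·4 + 6·4 = 3
u_25 = 3·3 + 6·4 = 0
u_26 = 3·0 + 6·3 = 7
u_27 = 3·7 + 6·0 = 10
u_28 = 3·10 + 6·7 = 6
u_29 = 3·6 + 6·10 = 1
u_30 = 3·1 + 6·6 = 6
u_31 = 3·6 + 6·1 = 2
u_32 = 3·2 + 6·6 = 9
u_33 = 3·9 + 6·2 = 6
u_34 = 3·6 + 6·9 = 6
u_35 = 3·6 + 6·6 = 10
u_36 = 3·10 + 6·6 = 0
u_37 = 3·0 + 6·10 = 5
u_38 = 3·5 + 6·0 = 4
u_39 = 3·4 + 6·5 = 9
u_40 = 3·9 + 6·4 = 7
u_41 = 3·7 + 6·9 = 9
u_42 = 3·9 + 6·7 = 3
u_43 = 3·3 + 6·9 = 8
u_44 = 3·8 + 6·3 = 9
u_45 = 3·9 + 6·8 = 9
u_46 = 3·9 + 6·9 = 4
u_47 = 3·4 + 6·9 = 0
u_48 = 3·0 + 6·4 = 2
u_49 = 3·2 + 6·0 = 6
u_50 = 3·6 + 6·2 = 8
u_51 = 3·8 + 6·6 = 5
u_52 = 3·5 + 6·8 = 8
u_53 = 3·8 + 6·5 = 10
u_54 = 3·10 + 6·8 = 1
u_55 = 3·1 + 6·10 = 8
u_56 = 3·8 + 6·1 = 8
u_57 = 3·8 + 6·8 = 6
u_58 = 3·6 + 6·8 = 0
u_59 = 3·0 + 6·6 = 3
u_60 = 3·3 + 6·0 = 9
u_61 = 3·9 + 6·3 = 1
u_62 = 3·1 + 6·9 = 2
u_63 = 3·2 + 6·1 = 1
u_64 = 3·1 + 6·2 = 4
u_65 = 3·4 + 6·1 = 7
u_66 = 3·7 + 6·4 = 1
u_67 = 3·1 + 6·7 = 1
u_68 = 3·1 + 6·1 = 9
u_69 = 3·9 + 6·1 = 0
u_70 = 3·0 + 6·9 = 10
u_71 = 3·10 + 6·0 = 8
u_72 = 3·8 + 6·10 = 7
u_73 = 3·7 + 6·8 = 3
u_74 = 3·3 + 6·7 = 7
u_75 = 3·7 + 6·3 = 6
u_76 = 3·6 + 6·7 = 5
u_77 = 3·5 + 6·6 = 7
u_78 = 3·7 + 6·5 = 7
u_79 = 3·7 + 6·7 = 8
u_80 = 3·8 + 6·7 = 0
u_81 = 3·0 + 6·8 = 4
u_82 = 3·4 + 6·0 = 1
u_83 = 3·1 + 6·4 = 5
u_84 = 3·5 + 6·1 = 10
u_85 = 3·10 + 6·5 = 5
u_86 = 3·5 + 6·10 = 9
u_87 = 3·9 + 6·5 = 2
u_88 = 3·2 + 6·9 = 5
u_89 = 3·5 + 6·2 = 5
u_90 = 3·5 + 6·5 = 1
u_91 = 3·1 + 6·5 = 0
u_92 = 3·0 + 6·1 = 6
u_93 = 3·6 + 6·0 = 7
u_94 = 3·7 + 6·6 = 2
u_95 = 3·2 + 6·7 = 4
u_96 = 3·4 + 6·2 = 2
u_97 = 3·2 + 6·4 = 8
u_98 = 3·8 + 6·2 = 3
u_99 = 3·3 + 6·8 = 2
u_100 = 3·2 + 6·3 = 2
u_101 = 3·2 + 6·2 = 7
u_102 = 3·7 + 6·2 = 0
u_103 = 3·0 + 6·7 = 9
u_104 = 3·9 + 6·0 = 5
u_105 = 3·5 + 6·9 = 3
u_106 = 3·3 + 6·5 = 6
u_107 = 3·6 + 6·3 = 3
u_108 = 3·3 + 6·6 = 1
u_109 = 3·1 + 6·3 = 10
u_110 = 3·10 + 6·1 = 3
u_111 = 3·3 + 6·10 = 3
u_112 = 3·3 + 6·3 = 5
u_113 = 3·5 + 6·3 = 0
u_114 = 3·0 + 6·5 = 8
u_115 = 3·8 + 6·0 = 2
u_116 = 3·2 + 6·8 = 10
u_117 = 3·10 + 6·2 = 9
u_118 = 3·9 + 6·10 = 10
u_119 = 3·10 + 6·9 = 7
u_120 = 3·7 + 6·10 = 4
u_121 = 3·4 + 6·7 = 10
u_122 = 3·10 + 6·4 = 10
u_123 = 3·10 + 6·10 = 2
u_124 = 3·2 + 6·10 = 0
u_125 = 3·0 + 6·2 = 1
u_126 = 3·1 + 6·0 = 3
u_127 = 3·3 + 6·1 = 4
u_128 = 3·4 + 6·3 = 8
u_129 = 3·8 + 6·4 = 4
u_130 = 3·4 + 6·8 = 5
u_131 = 3·5 + 6·4 = 6

6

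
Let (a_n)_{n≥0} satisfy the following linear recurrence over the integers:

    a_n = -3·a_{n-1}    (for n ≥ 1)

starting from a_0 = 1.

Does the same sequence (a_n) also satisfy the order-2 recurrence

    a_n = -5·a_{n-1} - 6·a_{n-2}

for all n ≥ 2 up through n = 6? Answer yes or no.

yes

Terms a_0..a_6: 1, -3, 9, -27, 81, -243, 729
n=2: candidate gives 9, actual a_2 = 9 ✓
n=3: candidate gives -27, actual a_3 = -27 ✓
n=4: candidate gives 81, actual a_4 = 81 ✓
n=5: candidate gives -243, actual a_5 = -243 ✓
n=6: candidate gives 729, actual a_6 = 729 ✓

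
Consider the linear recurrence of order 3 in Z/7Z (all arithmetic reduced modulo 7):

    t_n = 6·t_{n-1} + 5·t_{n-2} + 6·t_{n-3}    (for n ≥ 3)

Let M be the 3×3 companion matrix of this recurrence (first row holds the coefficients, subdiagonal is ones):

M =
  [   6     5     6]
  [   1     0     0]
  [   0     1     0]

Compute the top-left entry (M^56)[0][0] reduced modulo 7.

4

(M^56)[0][0] is the top entry after applying M 56 times to the unit state (1, 0, 0). Equivalently it is h_{58} for the auxiliary sequence (h_n) obeying the same recurrence with h_2 = 1 and h_i = 0 for 0 ≤ i < 2:
h_3 = 6·1 + 5·0 + 6·0 = 6
h_4 = 6·6 + 5·1 + 6·0 = 6
h_5 = 6·6 + 5·6 + 6·1 = 2
h_6 = 6·2 + 5·6 + 6·6 = 1
h_7 = 6·1 + 5·2 + 6·6 = 3
h_8 = 6·3 + 5·1 + 6·2 = 0
h_9 = 6·0 + 5·3 + 6·1 = 0
h_10 = 6·0 + 5·0 + 6·3 = 4
h_11 = 6·4 + 5·0 + 6·0 = 3
h_12 = 6·3 + 5·4 + 6·0 = 3
h_13 = 6·3 + 5·3 + 6·4 = 1
h_14 = 6·1 + 5·3 + 6·3 = 4
h_15 = 6·4 + 5·1 + 6·3 = 5
h_16 = 6·5 + 5·4 + 6·1 = 0
h_17 = 6·0 + 5·5 + 6·4 = 0
h_18 = 6·0 + 5·0 + 6·5 = 2
h_19 = 6·2 + 5·0 + 6·0 = 5
h_20 = 6·5 + 5·2 + 6·0 = 5
h_21 = 6·5 + 5·5 + 6·2 = 4
h_22 = 6·4 + 5·5 + 6·5 = 2
h_23 = 6·2 + 5·4 + 6·5 = 6
h_24 = 6·6 + 5·2 + 6·4 = 0
h_25 = 6·0 + 5·6 + 6·2 = 0
h_26 = 6·0 + 5·0 + 6·6 = 1
(h_24, h_25, h_26) = (0, 0, 1) = (h_0, h_1, h_2), so the sequence has period 24.
58 ≡ 10 (mod 24), hence h_58 = h_10 = 4.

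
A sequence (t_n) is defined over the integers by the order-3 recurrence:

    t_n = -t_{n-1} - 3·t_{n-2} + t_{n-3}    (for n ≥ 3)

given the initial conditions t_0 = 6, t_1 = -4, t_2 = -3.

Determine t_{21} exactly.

-1174730

t_3 = -1·-3 + -3·-4 + 1·6 = 21
t_4 = -1·21 + -3·-3 + 1·-4 = -16
t_5 = -1·-16 + -3·21 + 1·-3 = -50
t_6 = -1·-50 + -3·-16 + 1·21 = 119
t_7 = -1·119 + -3·-50 + 1·-16 = 15
t_8 = -1·15 + -3·119 + 1·-50 = -422
t_9 = -1·-422 + -3·15 + 1·119 = 496
t_10 = -1·496 + -3·-422 + 1·15 = 785
t_11 = -1·785 + -3·496 + 1·-422 = -2695
t_12 = -1·-2695 + -3·785 + 1·496 = 836
t_13 = -1·836 + -3·-2695 + 1·785 = 8034
t_14 = -1·8034 + -3·836 + 1·-2695 = -13237
t_15 = -1·-13237 + -3·8034 + 1·836 = -10029
t_16 = -1·-10029 + -3·-13237 + 1·8034 = 57774
t_17 = -1·57774 + -3·-10029 + 1·-13237 = -40924
t_18 = -1·-40924 + -3·57774 + 1·-10029 = -142427
t_19 = -1·-142427 + -3·-40924 + 1·57774 = 322973
t_20 = -1·322973 + -3·-142427 + 1·-40924 = 63384
t_21 = -1·63384 + -3·322973 + 1·-142427 = -1174730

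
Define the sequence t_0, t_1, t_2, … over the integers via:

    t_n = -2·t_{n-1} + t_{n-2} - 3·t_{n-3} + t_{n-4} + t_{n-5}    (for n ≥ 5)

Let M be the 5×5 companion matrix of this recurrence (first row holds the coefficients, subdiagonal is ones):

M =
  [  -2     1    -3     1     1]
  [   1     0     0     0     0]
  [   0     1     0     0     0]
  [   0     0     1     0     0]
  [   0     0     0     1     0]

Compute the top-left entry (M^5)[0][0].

(M^5)[0][0] is the top entry after applying M 5 times to the unit state (1, 0, 0, 0, 0). Equivalently it is h_{9} for the auxiliary sequence (h_n) obeying the same recurrence with h_4 = 1 and h_i = 0 for 0 ≤ i < 4:
h_5 = -2·1 + 1·0 + -3·0 + 1·0 + 1·0 = -2
h_6 = -2·-2 + 1·1 + -3·0 + 1·0 + 1·0 = 5
h_7 = -2·5 + 1·-2 + -3·1 + 1·0 + 1·0 = -15
h_8 = -2·-15 + 1·5 + -3·-2 + 1·1 + 1·0 = 42
h_9 = -2·42 + 1·-15 + -3·5 + 1·-2 + 1·1 = -115

-115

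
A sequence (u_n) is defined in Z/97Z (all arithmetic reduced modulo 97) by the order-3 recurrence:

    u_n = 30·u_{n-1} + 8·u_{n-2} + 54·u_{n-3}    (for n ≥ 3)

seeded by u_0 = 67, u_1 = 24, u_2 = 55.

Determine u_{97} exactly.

u_3 = 30·55 + 8·24 + 54·67 = 28
u_4 = 30·28 + 8·55 + 54·24 = 54
u_5 = 30·54 + 8·28 + 54·55 = 61
u_6 = 30·61 + 8·54 + 54·28 = 88
u_7 = 30·88 + 8·61 + 54·54 = 30
u_8 = 30·30 + 8·88 + 54·61 = 48
u_9 = 30·48 + 8·30 + 54·88 = 30
u_10 = 30·30 + 8·48 + 54·30 = 91
u_11 = 30·91 + 8·30 + 54·48 = 33
u_12 = 30·33 + 8·91 + 54·30 = 40
u_13 = 30·40 + 8·33 + 54·91 = 73
u_14 = 30·73 + 8·40 + 54·33 = 24
u_15 = 30·24 + 8·73 + 54·40 = 69
u_16 = 30·69 + 8·24 + 54·73 = 93
u_17 = 30·93 + 8·69 + 54·24 = 79
u_18 = 30·79 + 8·93 + 54·69 = 50
u_19 = 30·50 + 8·79 + 54·93 = 73
u_20 = 30·73 + 8·50 + 54·79 = 66
u_21 = 30·66 + 8·73 + 54·50 = 26
u_22 = 30·26 + 8·66 + 54·73 = 12
u_23 = 30·12 + 8·26 + 54·66 = 58
u_24 = 30·58 + 8·12 + 54·26 = 39
u_25 = 30·39 + 8·58 + 54·12 = 51
u_26 = 30·51 + 8·39 + 54·58 = 27
u_27 = 30·27 + 8·51 + 54·39 = 26
u_28 = 30·26 + 8·27 + 54·51 = 64
u_29 = 30·64 + 8·26 + 54·27 = 94
u_30 = 30·94 + 8·64 + 54·26 = 80
u_31 = 30·80 + 8·94 + 54·64 = 12
u_32 = 30·12 + 8·80 + 54·94 = 62
u_33 = 30·62 + 8·12 + 54·80 = 68
u_34 = 30·68 + 8·62 + 54·12 = 80
u_35 = 30·80 + 8·68 + 54·62 = 84
u_36 = 30·84 + 8·80 + 54·68 = 42
u_37 = 30·42 + 8·84 + 54·80 = 44
u_38 = 30·44 + 8·42 + 54·84 = 81
u_39 = 30·81 + 8·44 + 54·42 = 6
u_40 = 30·6 + 8·81 + 54·44 = 3
u_41 = 30·3 + 8·6 + 54·81 = 50
u_42 = 30·50 + 8·3 + 54·6 = 5
u_43 = 30·5 + 8·50 + 54·3 = 33
u_44 = 30·33 + 8·5 + 54·50 = 44
u_45 = 30·44 + 8·33 + 54·5 = 11
u_46 = 30·11 + 8·44 + 54·33 = 39
u_47 = 30·39 + 8·11 + 54·44 = 45
u_48 = 30·45 + 8·39 + 54·11 = 25
u_49 = 30·25 + 8·45 + 54·39 = 15
u_50 = 30·15 + 8·25 + 54·45 = 73
u_51 = 30·73 + 8·15 + 54·25 = 71
u_52 = 30·71 + 8·73 + 54·15 = 32
u_53 = 30·32 + 8·71 + 54·73 = 38
u_54 = 30·38 + 8·32 + 54·71 = 89
u_55 = 30·89 + 8·38 + 54·32 = 46
u_56 = 30·46 + 8·89 + 54·38 = 70
u_57 = 30·70 + 8·46 + 54·89 = 96
u_58 = 30·96 + 8·70 + 54·46 = 7
u_59 = 30·7 + 8·96 + 54·70 = 5
u_60 = 30·5 + 8·7 + 54·96 = 55
u_61 = 30·55 + 8·5 + 54·7 = 31
u_62 = 30·31 + 8·55 + 54·5 = 88
u_63 = 30·88 + 8·31 + 54·55 = 38
u_64 = 30·38 + 8·88 + 54·31 = 26
u_65 = 30·26 + 8·38 + 54·88 = 16
u_66 = 30·16 + 8·26 + 54·38 = 24
u_67 = 30·24 + 8·16 + 54·26 = 21
u_68 = 30·21 + 8·24 + 54·16 = 37
u_69 = 30·37 + 8·21 + 54·24 = 52
u_70 = 30·52 + 8·37 + 54·21 = 80
u_71 = 30·80 + 8·52 + 54·37 = 61
u_72 = 30·61 + 8·80 + 54·52 = 40
u_73 = 30·40 + 8·61 + 54·80 = 91
u_74 = 30·91 + 8·40 + 54·61 = 39
u_75 = 30·39 + 8·91 + 54·40 = 81
u_76 = 30·81 + 8·39 + 54·91 = 90
u_77 = 30·90 + 8·81 + 54·39 = 22
u_78 = 30·22 + 8·90 + 54·81 = 31
u_79 = 30·31 + 8·22 + 54·90 = 49
u_80 = 30·49 + 8·31 + 54·22 = 93
u_81 = 30·93 + 8·49 + 54·31 = 6
u_82 = 30·6 + 8·93 + 54·49 = 78
u_83 = 30·78 + 8·6 + 54·93 = 38
u_84 = 30·38 + 8·78 + 54·6 = 51
u_85 = 30·51 + 8·38 + 54·78 = 32
u_86 = 30·32 + 8·51 + 54·38 = 25
u_87 = 30·25 + 8·32 + 54·51 = 74
u_88 = 30·74 + 8·25 + 54·32 = 74
u_89 = 30·74 + 8·74 + 54·25 = 88
u_90 = 30·88 + 8·74 + 54·74 = 50
u_91 = 30·50 + 8·88 + 54·74 = 89
u_92 = 30·89 + 8·50 + 54·88 = 62
u_93 = 30·62 + 8·89 + 54·50 = 34
u_94 = 30·34 + 8·62 + 54·89 = 17
u_95 = 30·17 + 8·34 + 54·62 = 56
u_96 = 30·56 + 8·17 + 54·34 = 63
u_97 = 30·63 + 8·56 + 54·17 = 55

55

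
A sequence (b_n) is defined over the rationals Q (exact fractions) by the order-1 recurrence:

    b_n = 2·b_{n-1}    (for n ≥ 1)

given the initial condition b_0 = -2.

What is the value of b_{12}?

-8192

b_1 = 2·-2 = -4
b_2 = 2·-4 = -8
b_3 = 2·-8 = -16
b_4 = 2·-16 = -32
b_5 = 2·-32 = -64
b_6 = 2·-64 = -128
b_7 = 2·-128 = -256
b_8 = 2·-256 = -512
b_9 = 2·-512 = -1024
b_10 = 2·-1024 = -2048
b_11 = 2·-2048 = -4096
b_12 = 2·-4096 = -8192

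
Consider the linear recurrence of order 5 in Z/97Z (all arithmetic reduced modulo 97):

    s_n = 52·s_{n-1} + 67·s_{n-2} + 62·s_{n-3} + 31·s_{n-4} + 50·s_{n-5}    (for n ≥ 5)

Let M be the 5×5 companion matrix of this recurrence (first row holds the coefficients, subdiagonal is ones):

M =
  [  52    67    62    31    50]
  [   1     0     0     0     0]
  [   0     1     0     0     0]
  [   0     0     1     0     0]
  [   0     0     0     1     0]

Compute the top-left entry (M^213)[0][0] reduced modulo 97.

25

(M^213)[0][0] is the top entry after applying M 213 times to the unit state (1, 0, 0, 0, 0). Equivalently it is h_{217} for the auxiliary sequence (h_n) obeying the same recurrence with h_4 = 1 and h_i = 0 for 0 ≤ i < 4:
h_5 = 52·1 + 67·0 + 62·0 + 31·0 + 50·0 = 52
h_6 = 52·52 + 67·1 + 62·0 + 31·0 + 50·0 = 55
h_7 = 52·55 + 67·52 + 62·1 + 31·0 + 50·0 = 4
h_8 = 52·4 + 67·55 + 62·52 + 31·1 + 50·0 = 67
h_9 = 52·67 + 67·4 + 62·55 + 31·52 + 50·1 = 94
h_10 = 52·94 + 67·67 + 62·4 + 31·55 + 50·52 = 59
Continuing the recurrence:
  h_11 = 1;  h_12 = 82;  h_13 = 91;  h_14 = 36;  h_15 = 29;  h_16 = 29
  h_17 = 91;  h_18 = 74;  h_19 = 86;  h_20 = 58;  h_21 = 80;  h_22 = 46
  h_23 = 60;  h_24 = 91;  h_25 = 9;  h_26 = 94;  h_27 = 64;  h_28 = 0
  h_29 = 7;  h_30 = 33;  h_31 = 42;  h_32 = 75;  h_33 = 53;  h_34 = 21
  h_35 = 23;  h_36 = 32;  h_37 = 6;  h_38 = 5;  h_39 = 44;  h_40 = 93
  h_41 = 83;  h_42 = 53;  h_43 = 80;  h_44 = 92;  h_45 = 89;  h_46 = 11
  h_47 = 6;  h_48 = 33;  h_49 = 71;  h_50 = 8;  h_51 = 1;  h_52 = 8
  h_53 = 77;  h_54 = 58;  h_55 = 81;  h_56 = 75;  h_57 = 93;  h_58 = 64
  h_59 = 26;  h_60 = 30;  h_61 = 32;  h_62 = 86;  h_63 = 66;  h_64 = 22
  h_65 = 4;  h_66 = 49;  h_67 = 50;  h_68 = 25;  h_69 = 85;  h_70 = 50
  h_71 = 71;  h_72 = 67;  h_73 = 94;  h_74 = 82;  h_75 = 17;  h_76 = 82
  h_77 = 67;  h_78 = 8;  h_79 = 66;  h_80 = 68;  h_81 = 81;  h_82 = 65
  h_83 = 46;  h_84 = 8;  h_85 = 53;  h_86 = 84;  h_87 = 93;  h_88 = 2
  h_89 = 6;  h_90 = 20;  h_91 = 16;  h_92 = 78;  h_93 = 58;  h_94 = 66
  h_95 = 70;  h_96 = 35;  h_97 = 4;  h_98 = 5;  h_99 = 20;  h_100 = 0
  h_101 = 32;  h_102 = 58;  h_103 = 16;  h_104 = 39;  h_105 = 25;  h_106 = 58
  h_107 = 29;  h_108 = 29;  h_109 = 72;  h_110 = 57;  h_111 = 96;  h_112 = 7
  h_113 = 44;  h_114 = 11;  h_115 = 80;  h_116 = 32;  h_117 = 11;  h_118 = 32
  h_119 = 43;  h_120 = 63;  h_121 = 91;  h_122 = 66;  h_123 = 72;  h_124 = 63
  h_125 = 24;  h_126 = 39;  h_127 = 76;  h_128 = 26;  h_129 = 49;  h_130 = 62
  h_131 = 9;  h_132 = 44;  h_133 = 48;  h_134 = 92;  h_135 = 42;  h_136 = 43
  h_137 = 86;  h_138 = 77;  h_139 = 1;  h_140 = 8;  h_141 = 82;  h_142 = 6
  h_143 = 95;  h_144 = 54;  h_145 = 71;  h_146 = 26;  h_147 = 92;  h_148 = 86
  h_149 = 77;  h_150 = 38;  h_151 = 32;  h_152 = 51;  h_153 = 65;  h_154 = 35
  h_155 = 7;  h_156 = 26;  h_157 = 20;  h_158 = 82;  h_159 = 65;  h_160 = 18
  h_161 = 73;  h_162 = 61;  h_163 = 65;  h_164 = 87;  h_165 = 13;  h_166 = 71
  h_167 = 84;  h_168 = 67;  h_169 = 31;  h_170 = 95;  h_171 = 59;  h_172 = 75
  h_173 = 12;  h_174 = 28;  h_175 = 6;  h_176 = 59;  h_177 = 16;  h_178 = 29
  h_179 = 64;  h_180 = 50;  h_181 = 7;  h_182 = 69;  h_183 = 18;  h_184 = 73
  h_185 = 66;  h_186 = 94;  h_187 = 93;  h_188 = 56;  h_189 = 6;  h_190 = 39
  h_191 = 2;  h_192 = 66;  h_193 = 46;  h_194 = 8;  h_195 = 96;  h_196 = 50
  h_197 = 92;  h_198 = 47;  h_199 = 49;  h_200 = 0;  h_201 = 6;  h_202 = 95
  h_203 = 93;  h_204 = 55;  h_205 = 35;  h_206 = 63;  h_207 = 77;  h_208 = 66
  h_209 = 36;  h_210 = 27;  h_211 = 59;  h_212 = 7;  h_213 = 28;  h_214 = 72
  h_215 = 18
h_216 = 52·18 + 67·72 + 62·28 + 31·7 + 50·59 = 90
h_217 = 52·90 + 67·18 + 62·72 + 31·28 + 50·7 = 25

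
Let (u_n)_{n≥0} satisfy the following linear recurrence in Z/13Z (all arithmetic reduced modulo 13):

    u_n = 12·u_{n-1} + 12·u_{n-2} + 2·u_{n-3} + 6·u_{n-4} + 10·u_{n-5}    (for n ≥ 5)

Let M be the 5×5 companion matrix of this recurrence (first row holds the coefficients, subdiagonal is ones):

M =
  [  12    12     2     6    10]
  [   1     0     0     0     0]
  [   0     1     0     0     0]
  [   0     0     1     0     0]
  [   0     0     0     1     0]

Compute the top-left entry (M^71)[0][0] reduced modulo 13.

3

(M^71)[0][0] is the top entry after applying M 71 times to the unit state (1, 0, 0, 0, 0). Equivalently it is h_{75} for the auxiliary sequence (h_n) obeying the same recurrence with h_4 = 1 and h_i = 0 for 0 ≤ i < 4:
h_5 = 12·1 + 12·0 + 2·0 + 6·0 + 10·0 = 12
h_6 = 12·12 + 12·1 + 2·0 + 6·0 + 10·0 = 0
h_7 = 12·0 + 12·12 + 2·1 + 6·0 + 10·0 = 3
h_8 = 12·3 + 12·0 + 2·12 + 6·1 + 10·0 = 1
h_9 = 12·1 + 12·3 + 2·0 + 6·12 + 10·1 = 0
h_10 = 12·0 + 12·1 + 2·3 + 6·0 + 10·12 = 8
h_11 = 12·8 + 12·0 + 2·1 + 6·3 + 10·0 = 12
h_12 = 12·12 + 12·8 + 2·0 + 6·1 + 10·3 = 3
h_13 = 12·3 + 12·12 + 2·8 + 6·0 + 10·1 = 11
h_14 = 12·11 + 12·3 + 2·12 + 6·8 + 10·0 = 6
h_15 = 12·6 + 12·11 + 2·3 + 6·12 + 10·8 = 11
h_16 = 12·11 + 12·6 + 2·11 + 6·3 + 10·12 = 0
h_17 = 12·0 + 12·11 + 2·6 + 6·11 + 10·3 = 6
h_18 = 12·6 + 12·0 + 2·11 + 6·6 + 10·11 = 6
h_19 = 12·6 + 12·6 + 2·0 + 6·11 + 10·6 = 10
h_20 = 12·10 + 12·6 + 2·6 + 6·0 + 10·11 = 2
h_21 = 12·2 + 12·10 + 2·6 + 6·6 + 10·0 = 10
h_22 = 12·10 + 12·2 + 2·10 + 6·6 + 10·6 = 0
h_23 = 12·0 + 12·10 + 2·2 + 6·10 + 10·6 = 10
h_24 = 12·10 + 12·0 + 2·10 + 6·2 + 10·10 = 5
h_25 = 12·5 + 12·10 + 2·0 + 6·10 + 10·2 = 0
h_26 = 12·0 + 12·5 + 2·10 + 6·0 + 10·10 = 11
h_27 = 12·11 + 12·0 + 2·5 + 6·10 + 10·0 = 7
h_28 = 12·7 + 12·11 + 2·0 + 6·5 + 10·10 = 8
h_29 = 12·8 + 12·7 + 2·11 + 6·0 + 10·5 = 5
h_30 = 12·5 + 12·8 + 2·7 + 6·11 + 10·0 = 2
h_31 = 12·2 + 12·5 + 2·8 + 6·7 + 10·11 = 5
h_32 = 12·5 + 12·2 + 2·5 + 6·8 + 10·7 = 4
h_33 = 12·4 + 12·5 + 2·2 + 6·5 + 10·8 = 1
h_34 = 12·1 + 12·4 + 2·5 + 6·2 + 10·5 = 2
h_35 = 12·2 + 12·1 + 2·4 + 6·5 + 10·2 = 3
h_36 = 12·3 + 12·2 + 2·1 + 6·4 + 10·5 = 6
h_37 = 12·6 + 12·3 + 2·2 + 6·1 + 10·4 = 2
h_38 = 12·2 + 12·6 + 2·3 + 6·2 + 10·1 = 7
h_39 = 12·7 + 12·2 + 2·6 + 6·3 + 10·2 = 2
h_40 = 12·2 + 12·7 + 2·2 + 6·6 + 10·3 = 9
h_41 = 12·9 + 12·2 + 2·7 + 6·2 + 10·6 = 10
h_42 = 12·10 + 12·9 + 2·2 + 6·7 + 10·2 = 8
h_43 = 12·8 + 12·10 + 2·9 + 6·2 + 10·7 = 4
h_44 = 12·4 + 12·8 + 2·10 + 6·9 + 10·2 = 4
h_45 = 12·4 + 12·4 + 2·8 + 6·10 + 10·9 = 2
h_46 = 12·2 + 12·4 + 2·4 + 6·8 + 10·10 = 7
h_47 = 12·7 + 12·2 + 2·4 + 6·4 + 10·8 = 12
h_48 = 12·12 + 12·7 + 2·2 + 6·4 + 10·4 = 10
h_49 = 12·10 + 12·12 + 2·7 + 6·2 + 10·4 = 5
h_50 = 12·5 + 12·10 + 2·12 + 6·7 + 10·2 = 6
h_51 = 12·6 + 12·5 + 2·10 + 6·12 + 10·7 = 8
h_52 = 12·8 + 12·6 + 2·5 + 6·10 + 10·12 = 7
h_53 = 12·7 + 12·8 + 2·6 + 6·5 + 10·10 = 10
h_54 = 12·10 + 12·7 + 2·8 + 6·6 + 10·5 = 7
h_55 = 12·7 + 12·10 + 2·7 + 6·8 + 10·6 = 1
h_56 = 12·1 + 12·7 + 2·10 + 6·7 + 10·8 = 4
h_57 = 12·4 + 12·1 + 2·7 + 6·10 + 10·7 = 9
h_58 = 12·9 + 12·4 + 2·1 + 6·7 + 10·10 = 1
h_59 = 12·1 + 12·9 + 2·4 + 6·1 + 10·7 = 9
h_60 = 12·9 + 12·1 + 2·9 + 6·4 + 10·1 = 3
h_61 = 12·3 + 12·9 + 2·1 + 6·9 + 10·4 = 6
h_62 = 12·6 + 12·3 + 2·9 + 6·1 + 10·9 = 1
h_63 = 12·1 + 12·6 + 2·3 + 6·9 + 10·1 = 11
h_64 = 12·11 + 12·1 + 2·6 + 6·3 + 10·9 = 4
h_65 = 12·4 + 12·11 + 2·1 + 6·6 + 10·3 = 1
h_66 = 12·1 + 12·4 + 2·11 + 6·1 + 10·6 = 5
h_67 = 12·5 + 12·1 + 2·4 + 6·11 + 10·1 = 0
h_68 = 12·0 + 12·5 + 2·1 + 6·4 + 10·11 = 1
h_69 = 12·1 + 12·0 + 2·5 + 6·1 + 10·4 = 3
h_70 = 12·3 + 12·1 + 2·0 + 6·5 + 10·1 = 10
h_71 = 12·10 + 12·3 + 2·1 + 6·0 + 10·5 = 0
h_72 = 12·0 + 12·10 + 2·3 + 6·1 + 10·0 = 2
h_73 = 12·2 + 12·0 + 2·10 + 6·3 + 10·1 = 7
h_74 = 12·7 + 12·2 + 2·0 + 6·10 + 10·3 = 3
h_75 = 12·3 + 12·7 + 2·2 + 6·0 + 10·10 = 3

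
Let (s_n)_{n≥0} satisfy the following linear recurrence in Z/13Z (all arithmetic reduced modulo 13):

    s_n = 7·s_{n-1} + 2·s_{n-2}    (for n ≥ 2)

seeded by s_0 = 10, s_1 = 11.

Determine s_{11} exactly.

4

s_2 = 7·11 + 2·10 = 6
s_3 = 7·6 + 2·11 = 12
s_4 = 7·12 + 2·6 = 5
s_5 = 7·5 + 2·12 = 7
s_6 = 7·7 + 2·5 = 7
s_7 = 7·7 + 2·7 = 11
s_8 = 7·11 + 2·7 = 0
s_9 = 7·0 + 2·11 = 9
s_10 = 7·9 + 2·0 = 11
s_11 = 7·11 + 2·9 = 4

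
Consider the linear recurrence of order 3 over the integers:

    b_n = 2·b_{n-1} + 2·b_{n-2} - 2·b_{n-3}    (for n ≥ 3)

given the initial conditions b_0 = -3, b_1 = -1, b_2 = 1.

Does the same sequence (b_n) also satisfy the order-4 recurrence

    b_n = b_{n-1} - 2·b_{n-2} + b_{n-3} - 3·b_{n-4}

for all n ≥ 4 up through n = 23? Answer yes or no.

Terms b_0..b_23: -3, -1, 1, 6, 16, 42, 104, 260, 644, 1600, 3968, 9848, 24432, 60624, 150416, 373216, 926016, 2297632, 5700864, 14144960, 35096384, 87080960, 216064768, 536098688
n=4: candidate gives 12, actual b_4 = 16 ✗

no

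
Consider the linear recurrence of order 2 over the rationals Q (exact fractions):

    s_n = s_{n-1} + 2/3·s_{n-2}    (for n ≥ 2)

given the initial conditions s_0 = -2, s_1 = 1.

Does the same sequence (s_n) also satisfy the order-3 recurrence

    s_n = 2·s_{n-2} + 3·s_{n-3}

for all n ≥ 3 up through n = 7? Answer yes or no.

Terms s_0..s_7: -2, 1, -1/3, 1/3, 1/9, 1/3, 11/27, 17/27
n=3: candidate gives -4, actual s_3 = 1/3 ✗

no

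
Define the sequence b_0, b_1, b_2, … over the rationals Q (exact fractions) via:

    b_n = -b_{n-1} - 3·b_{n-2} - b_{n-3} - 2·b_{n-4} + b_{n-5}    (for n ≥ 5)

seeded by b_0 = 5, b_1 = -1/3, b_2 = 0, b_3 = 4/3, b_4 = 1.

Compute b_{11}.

95/3

b_5 = -1·1 + -3·4/3 + -1·0 + -2·-1/3 + 1·5 = 2/3
b_6 = -1·2/3 + -3·1 + -1·4/3 + -2·0 + 1·-1/3 = -16/3
b_7 = -1·-16/3 + -3·2/3 + -1·1 + -2·4/3 + 1·0 = -1/3
b_8 = -1·-1/3 + -3·-16/3 + -1·2/3 + -2·1 + 1·4/3 = 15
b_9 = -1·15 + -3·-1/3 + -1·-16/3 + -2·2/3 + 1·1 = -9
b_10 = -1·-9 + -3·15 + -1·-1/3 + -2·-16/3 + 1·2/3 = -73/3
b_11 = -1·-73/3 + -3·-9 + -1·15 + -2·-1/3 + 1·-16/3 = 95/3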